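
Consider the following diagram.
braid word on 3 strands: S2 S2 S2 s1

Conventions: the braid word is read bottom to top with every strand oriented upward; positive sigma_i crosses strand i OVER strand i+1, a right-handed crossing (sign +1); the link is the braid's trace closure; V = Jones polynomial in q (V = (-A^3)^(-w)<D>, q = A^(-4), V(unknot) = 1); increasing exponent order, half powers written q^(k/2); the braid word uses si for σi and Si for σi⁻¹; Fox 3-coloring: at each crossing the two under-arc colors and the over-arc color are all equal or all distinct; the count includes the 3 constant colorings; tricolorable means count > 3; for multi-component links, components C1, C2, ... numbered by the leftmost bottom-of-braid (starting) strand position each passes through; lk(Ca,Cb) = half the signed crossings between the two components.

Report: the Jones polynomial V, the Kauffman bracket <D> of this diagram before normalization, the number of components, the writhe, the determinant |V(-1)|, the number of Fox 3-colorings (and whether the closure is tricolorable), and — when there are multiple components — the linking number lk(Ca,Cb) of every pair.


V(q) = -q^-4 + q^-3 + q^-1
bracket: A^-2 + A^6 - A^10, w = -2
1 component, writhe -2, over 4 crossings
det 3, colorings 9 of 3^4 — tricolorable
observation: the span of V is 3, forcing >= 3 crossings in any diagram


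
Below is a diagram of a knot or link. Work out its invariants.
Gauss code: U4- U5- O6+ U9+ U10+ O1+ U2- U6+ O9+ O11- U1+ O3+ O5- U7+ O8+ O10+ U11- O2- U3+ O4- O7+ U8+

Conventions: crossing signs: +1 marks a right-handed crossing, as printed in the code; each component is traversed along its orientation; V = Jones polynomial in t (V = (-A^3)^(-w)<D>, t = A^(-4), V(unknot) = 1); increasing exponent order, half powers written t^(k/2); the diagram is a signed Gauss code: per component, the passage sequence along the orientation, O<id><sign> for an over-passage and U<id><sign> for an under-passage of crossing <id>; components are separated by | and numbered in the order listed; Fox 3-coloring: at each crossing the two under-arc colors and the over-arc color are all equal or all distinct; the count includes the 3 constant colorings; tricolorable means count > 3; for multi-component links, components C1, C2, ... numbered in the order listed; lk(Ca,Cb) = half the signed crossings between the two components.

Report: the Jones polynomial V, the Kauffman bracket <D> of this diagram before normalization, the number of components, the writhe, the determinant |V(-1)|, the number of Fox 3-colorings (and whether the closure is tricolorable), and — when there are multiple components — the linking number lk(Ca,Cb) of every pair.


V(t) = 2t - 2t^2 + 3t^3 - 3t^4 + 2t^5 - 2t^6 + t^7
bracket: -A^-19 + 2A^-15 - 2A^-11 + 3A^-7 - 3A^-3 + 2A - 2A^5, w = +3
1 component, writhe +3, over 11 crossings
det 15, colorings 9 of 3^11 — tricolorable
observation: the span of V is 6, forcing >= 6 crossings in any diagram


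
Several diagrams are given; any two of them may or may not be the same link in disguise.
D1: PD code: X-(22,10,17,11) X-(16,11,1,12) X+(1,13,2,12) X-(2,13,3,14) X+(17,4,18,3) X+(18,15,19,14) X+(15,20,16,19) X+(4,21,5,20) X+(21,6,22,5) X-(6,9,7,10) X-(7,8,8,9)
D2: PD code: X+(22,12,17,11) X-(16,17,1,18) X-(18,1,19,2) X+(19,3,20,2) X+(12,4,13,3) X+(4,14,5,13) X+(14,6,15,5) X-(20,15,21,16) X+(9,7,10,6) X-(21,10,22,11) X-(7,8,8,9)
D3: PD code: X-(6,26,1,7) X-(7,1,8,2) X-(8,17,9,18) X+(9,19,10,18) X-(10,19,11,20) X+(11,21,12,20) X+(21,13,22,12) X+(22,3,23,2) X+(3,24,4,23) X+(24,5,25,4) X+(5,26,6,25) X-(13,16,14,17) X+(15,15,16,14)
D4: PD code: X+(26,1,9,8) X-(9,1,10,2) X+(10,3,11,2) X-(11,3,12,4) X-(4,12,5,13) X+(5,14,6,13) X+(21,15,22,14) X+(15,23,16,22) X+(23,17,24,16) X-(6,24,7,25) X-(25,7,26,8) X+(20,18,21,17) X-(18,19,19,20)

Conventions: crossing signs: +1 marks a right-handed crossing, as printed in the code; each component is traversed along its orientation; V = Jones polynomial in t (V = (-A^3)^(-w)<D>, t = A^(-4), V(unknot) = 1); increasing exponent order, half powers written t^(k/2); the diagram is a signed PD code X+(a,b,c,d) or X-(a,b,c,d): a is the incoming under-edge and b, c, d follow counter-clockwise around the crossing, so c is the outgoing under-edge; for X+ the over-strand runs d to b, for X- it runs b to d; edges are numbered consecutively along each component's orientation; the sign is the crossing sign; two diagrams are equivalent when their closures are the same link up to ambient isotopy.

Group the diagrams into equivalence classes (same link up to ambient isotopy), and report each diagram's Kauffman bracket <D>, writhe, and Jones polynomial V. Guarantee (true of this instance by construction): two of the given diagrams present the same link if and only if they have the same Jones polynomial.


equivalence classes: {D1} | {D2, D4} | {D3}
D1 (bracket A^-15 + A^-7 - A^-3 + A; 11 crossings at w = +1): V = -t^(1/2) + t^(3/2) - t^(5/2) - t^(9/2)
V(D2) = -t^(-3/2) - 2t^(1/2) + t^(3/2) - t^(5/2) + t^(7/2)  [11 crossings, <D> = -A^-11 + A^-7 - A^-3 + 2A + A^9, w = +1]
V(D3) = -t^(1/2) - t^(5/2)  [13 crossings, <D> = A^-1 + A^7, w = +3]
V(D4) = -t^(-3/2) - 2t^(1/2) + t^(3/2) - t^(5/2) + t^(7/2)  (w +1, c 13, <D> = -A^-11 + A^-7 - A^-3 + 2A + A^9)
key observation: 3 classes among 4 diagrams; unequal V(t) rules out equality


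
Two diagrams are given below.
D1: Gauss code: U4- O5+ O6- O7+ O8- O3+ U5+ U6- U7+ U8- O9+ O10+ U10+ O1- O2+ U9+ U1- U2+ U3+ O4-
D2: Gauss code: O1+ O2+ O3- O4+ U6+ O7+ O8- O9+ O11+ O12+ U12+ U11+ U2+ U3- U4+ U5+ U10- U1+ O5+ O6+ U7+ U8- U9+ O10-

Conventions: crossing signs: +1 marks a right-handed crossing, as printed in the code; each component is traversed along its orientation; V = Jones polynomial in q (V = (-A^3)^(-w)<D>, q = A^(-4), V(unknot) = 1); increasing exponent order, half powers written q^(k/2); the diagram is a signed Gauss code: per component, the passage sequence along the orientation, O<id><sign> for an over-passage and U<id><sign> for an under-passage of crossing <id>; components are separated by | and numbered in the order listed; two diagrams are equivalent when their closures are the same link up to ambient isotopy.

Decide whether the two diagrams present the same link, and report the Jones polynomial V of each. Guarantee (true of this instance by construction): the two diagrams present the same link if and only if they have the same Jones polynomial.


equivalent: no
D1 (bracket A^6; 10 crossings at w = +2): V = 1
V(D2) = q + q^3 - q^4  [12 crossings, <D> = -A^2 + A^6 + A^14, w = +6]
observation: 2 values of V(q) split the 2 diagrams


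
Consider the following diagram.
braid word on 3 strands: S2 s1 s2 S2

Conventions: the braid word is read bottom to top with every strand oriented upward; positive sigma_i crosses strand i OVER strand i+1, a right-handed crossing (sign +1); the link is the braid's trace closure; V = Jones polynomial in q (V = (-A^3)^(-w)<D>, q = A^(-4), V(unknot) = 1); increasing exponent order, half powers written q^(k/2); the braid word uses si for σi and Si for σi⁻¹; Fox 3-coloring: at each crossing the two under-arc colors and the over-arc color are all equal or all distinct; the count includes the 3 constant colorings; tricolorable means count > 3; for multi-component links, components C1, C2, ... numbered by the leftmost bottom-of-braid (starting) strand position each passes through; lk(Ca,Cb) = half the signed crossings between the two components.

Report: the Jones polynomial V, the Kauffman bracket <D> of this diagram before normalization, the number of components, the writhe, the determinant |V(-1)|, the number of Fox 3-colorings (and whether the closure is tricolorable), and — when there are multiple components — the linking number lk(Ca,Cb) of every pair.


Jones polynomial: V(q) = 1
<D> = 1; writhe 0
components 1, writhe 0 (4 crossings)
3-colorings: 3 of 3^4, det 1 — not tricolorable
note: |V(-1)| = 1: so not tricolorable, since 3 does not divide 1


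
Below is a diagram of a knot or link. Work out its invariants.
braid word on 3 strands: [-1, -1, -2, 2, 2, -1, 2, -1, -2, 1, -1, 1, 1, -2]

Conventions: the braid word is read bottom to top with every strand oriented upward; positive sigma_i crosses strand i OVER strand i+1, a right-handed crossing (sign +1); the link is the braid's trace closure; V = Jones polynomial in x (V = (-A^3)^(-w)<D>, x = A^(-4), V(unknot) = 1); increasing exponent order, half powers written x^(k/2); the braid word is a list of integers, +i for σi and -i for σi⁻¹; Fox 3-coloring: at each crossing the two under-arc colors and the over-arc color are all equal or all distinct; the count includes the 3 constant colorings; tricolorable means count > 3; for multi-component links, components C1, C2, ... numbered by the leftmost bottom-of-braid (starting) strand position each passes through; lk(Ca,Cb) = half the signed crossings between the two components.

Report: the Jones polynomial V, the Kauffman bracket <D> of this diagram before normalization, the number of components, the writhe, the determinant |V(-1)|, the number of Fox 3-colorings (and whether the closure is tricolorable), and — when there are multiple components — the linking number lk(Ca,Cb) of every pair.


V(x) = x^-6 - 2x^-5 + 2x^-4 - 3x^-3 + 4x^-2 - 3x^-1 + 3 - 2x + x^2
bracket: A^-14 - 2A^-10 + 3A^-6 - 3A^-2 + 4A^2 - 3A^6 + 2A^10 - 2A^14 + A^18, w = -2
1 component, writhe -2, over 14 crossings
det 21, colorings 9 of 3^14 — tricolorable
observation: w = -2 (over 14 crossings) is diagram-only; (-A^3)^(2) removes it from V


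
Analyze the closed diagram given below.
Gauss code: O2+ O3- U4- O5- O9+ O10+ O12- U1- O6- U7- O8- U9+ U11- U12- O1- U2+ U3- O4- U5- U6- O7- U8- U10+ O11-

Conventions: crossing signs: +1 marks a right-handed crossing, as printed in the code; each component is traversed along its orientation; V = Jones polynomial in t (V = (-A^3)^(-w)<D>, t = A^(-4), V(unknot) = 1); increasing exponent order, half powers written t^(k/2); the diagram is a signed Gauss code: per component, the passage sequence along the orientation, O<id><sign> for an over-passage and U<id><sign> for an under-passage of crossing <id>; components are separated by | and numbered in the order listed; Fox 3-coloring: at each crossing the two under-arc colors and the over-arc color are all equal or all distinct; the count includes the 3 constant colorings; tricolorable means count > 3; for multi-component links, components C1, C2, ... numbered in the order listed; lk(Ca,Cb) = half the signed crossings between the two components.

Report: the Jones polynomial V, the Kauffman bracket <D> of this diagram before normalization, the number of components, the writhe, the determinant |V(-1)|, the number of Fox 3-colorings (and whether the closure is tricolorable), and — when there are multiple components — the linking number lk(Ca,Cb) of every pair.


V(t) = -t^-9 + t^-8 - 2t^-7 + 3t^-6 - 2t^-5 + 2t^-4 - t^-3 + t^-2
bracket: A^-10 - A^-6 + 2A^-2 - 2A^2 + 3A^6 - 2A^10 + A^14 - A^18, w = -6
1 component, writhe -6, over 12 crossings
det 13, colorings 3 of 3^12 — not tricolorable
observation: det 13 = |V(-1)|; not divisible by 3, so not tricolorable


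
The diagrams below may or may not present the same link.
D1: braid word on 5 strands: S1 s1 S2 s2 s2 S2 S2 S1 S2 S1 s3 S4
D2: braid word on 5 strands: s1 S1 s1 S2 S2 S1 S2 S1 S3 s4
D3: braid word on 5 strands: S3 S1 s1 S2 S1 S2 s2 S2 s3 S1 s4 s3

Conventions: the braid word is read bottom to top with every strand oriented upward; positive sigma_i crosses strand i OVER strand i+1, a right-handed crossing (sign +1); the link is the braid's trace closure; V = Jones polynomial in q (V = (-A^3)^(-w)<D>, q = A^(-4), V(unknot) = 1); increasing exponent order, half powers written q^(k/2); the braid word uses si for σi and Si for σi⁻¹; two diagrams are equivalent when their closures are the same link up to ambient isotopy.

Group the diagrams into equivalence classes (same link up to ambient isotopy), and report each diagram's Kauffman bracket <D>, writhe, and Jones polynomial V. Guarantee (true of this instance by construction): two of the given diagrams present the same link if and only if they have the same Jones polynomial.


equivalence classes: {D1, D2, D3}
D1 (bracket A^-8 + 1 - A^4; 12 crossings at w = -4): V = -q^-4 + q^-3 + q^-1
V(D2) = -q^-4 + q^-3 + q^-1  (w -4, c 10, <D> = A^-8 + 1 - A^4)
V(D3) = -q^-4 + q^-3 + q^-1  (w -2, c 12, <D> = A^-2 + A^6 - A^10)
observation: one V(q) for all 3 diagrams — one class (guaranteed)


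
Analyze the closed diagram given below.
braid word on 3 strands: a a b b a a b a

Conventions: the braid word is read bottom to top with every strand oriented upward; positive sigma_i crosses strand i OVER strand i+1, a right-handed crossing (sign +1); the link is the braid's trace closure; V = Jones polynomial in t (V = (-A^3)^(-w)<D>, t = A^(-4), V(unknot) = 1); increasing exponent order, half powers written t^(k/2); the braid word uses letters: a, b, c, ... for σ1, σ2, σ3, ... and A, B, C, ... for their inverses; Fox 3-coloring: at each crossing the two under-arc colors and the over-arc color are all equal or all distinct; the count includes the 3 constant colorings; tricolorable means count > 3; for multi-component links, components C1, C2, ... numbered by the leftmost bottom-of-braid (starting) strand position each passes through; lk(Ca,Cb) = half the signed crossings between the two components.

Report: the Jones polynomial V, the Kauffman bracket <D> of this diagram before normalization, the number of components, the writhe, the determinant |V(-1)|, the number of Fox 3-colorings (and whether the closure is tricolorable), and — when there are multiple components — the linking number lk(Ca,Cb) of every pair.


V(t) = t^3 + t^5 - t^8
bracket: -A^-8 + A^4 + A^12, w = +8
1 component, writhe +8, over 8 crossings
det 3, colorings 9 of 3^8 — tricolorable
observation: w = +8 (over 8 crossings) is diagram-only; (-A^3)^(-8) removes it from V


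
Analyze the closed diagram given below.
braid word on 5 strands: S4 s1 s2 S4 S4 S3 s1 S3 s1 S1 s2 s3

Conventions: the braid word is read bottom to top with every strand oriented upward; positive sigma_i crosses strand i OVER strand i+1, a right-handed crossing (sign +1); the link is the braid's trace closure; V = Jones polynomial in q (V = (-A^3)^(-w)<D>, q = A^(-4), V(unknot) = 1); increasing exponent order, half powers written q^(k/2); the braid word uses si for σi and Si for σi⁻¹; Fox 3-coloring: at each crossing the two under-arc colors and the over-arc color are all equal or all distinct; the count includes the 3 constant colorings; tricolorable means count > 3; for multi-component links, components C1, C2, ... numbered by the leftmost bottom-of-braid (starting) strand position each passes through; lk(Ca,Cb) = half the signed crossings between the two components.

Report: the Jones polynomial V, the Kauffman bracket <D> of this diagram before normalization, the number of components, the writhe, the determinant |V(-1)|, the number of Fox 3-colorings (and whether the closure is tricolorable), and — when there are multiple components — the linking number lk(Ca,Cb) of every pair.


V(q) = -q^-4 + q^-3 + q^-1
bracket: A^4 + A^12 - A^16, w = 0
1 component, writhe 0, over 12 crossings
det 3, colorings 9 of 3^12 — tricolorable
observation: w = 0 (over 12 crossings) is diagram-only; (-A^3)^(0) removes it from V


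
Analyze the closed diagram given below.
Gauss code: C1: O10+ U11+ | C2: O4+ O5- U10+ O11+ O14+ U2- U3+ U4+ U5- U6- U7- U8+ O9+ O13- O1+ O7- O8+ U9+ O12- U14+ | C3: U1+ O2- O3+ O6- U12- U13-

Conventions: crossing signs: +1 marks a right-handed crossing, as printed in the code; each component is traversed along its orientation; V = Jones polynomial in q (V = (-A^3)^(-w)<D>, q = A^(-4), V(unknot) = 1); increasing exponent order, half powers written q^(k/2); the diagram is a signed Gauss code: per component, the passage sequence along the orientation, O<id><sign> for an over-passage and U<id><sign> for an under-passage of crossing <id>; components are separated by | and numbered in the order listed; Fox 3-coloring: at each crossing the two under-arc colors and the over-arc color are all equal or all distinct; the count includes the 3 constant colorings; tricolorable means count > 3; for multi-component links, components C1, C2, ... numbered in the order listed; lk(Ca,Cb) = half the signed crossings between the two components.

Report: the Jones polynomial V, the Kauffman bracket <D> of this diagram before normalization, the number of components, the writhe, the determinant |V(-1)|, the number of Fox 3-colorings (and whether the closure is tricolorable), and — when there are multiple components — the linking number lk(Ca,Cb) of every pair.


V(q) = q^-2 + 2 + q^2
bracket: A^-2 + 2A^6 + A^14, w = +2
3 components, writhe +2, over 14 crossings
lk(C1,C2) = +1
linking number lk(C1,C3) = 0
lk(C2,C3): -1
det 4, colorings 3 of 3^14 — not tricolorable
observation: det 4 = |V(-1)|; not divisible by 3, so not tricolorable


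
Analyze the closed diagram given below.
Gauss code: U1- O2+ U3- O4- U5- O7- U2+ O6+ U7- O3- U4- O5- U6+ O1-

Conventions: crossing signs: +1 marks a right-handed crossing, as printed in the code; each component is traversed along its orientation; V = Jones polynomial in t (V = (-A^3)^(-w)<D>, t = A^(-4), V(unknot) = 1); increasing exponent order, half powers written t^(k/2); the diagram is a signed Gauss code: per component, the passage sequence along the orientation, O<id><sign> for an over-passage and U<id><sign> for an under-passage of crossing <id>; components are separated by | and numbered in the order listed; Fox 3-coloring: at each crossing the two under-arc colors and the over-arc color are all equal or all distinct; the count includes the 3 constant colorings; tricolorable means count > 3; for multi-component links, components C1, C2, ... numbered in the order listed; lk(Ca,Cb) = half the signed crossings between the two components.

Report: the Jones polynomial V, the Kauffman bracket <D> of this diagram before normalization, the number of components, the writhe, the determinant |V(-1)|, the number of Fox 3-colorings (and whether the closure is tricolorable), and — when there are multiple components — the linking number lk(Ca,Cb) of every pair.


V = t^-5 - 2t^-4 + 2t^-3 - 2t^-2 + 2t^-1 - 1 + t
<D> = -A^-13 + A^-9 - 2A^-5 + 2A^-1 - 2A^3 + 2A^7 - A^11 (w = -3)
1 component over 7 crossings, w = -3
3 Fox colorings among 3^7, |V(-1)| = 11: not tricolorable
why: w = -3 shifts under R1 moves; the (-A^3)^(3) factor cancels that in V


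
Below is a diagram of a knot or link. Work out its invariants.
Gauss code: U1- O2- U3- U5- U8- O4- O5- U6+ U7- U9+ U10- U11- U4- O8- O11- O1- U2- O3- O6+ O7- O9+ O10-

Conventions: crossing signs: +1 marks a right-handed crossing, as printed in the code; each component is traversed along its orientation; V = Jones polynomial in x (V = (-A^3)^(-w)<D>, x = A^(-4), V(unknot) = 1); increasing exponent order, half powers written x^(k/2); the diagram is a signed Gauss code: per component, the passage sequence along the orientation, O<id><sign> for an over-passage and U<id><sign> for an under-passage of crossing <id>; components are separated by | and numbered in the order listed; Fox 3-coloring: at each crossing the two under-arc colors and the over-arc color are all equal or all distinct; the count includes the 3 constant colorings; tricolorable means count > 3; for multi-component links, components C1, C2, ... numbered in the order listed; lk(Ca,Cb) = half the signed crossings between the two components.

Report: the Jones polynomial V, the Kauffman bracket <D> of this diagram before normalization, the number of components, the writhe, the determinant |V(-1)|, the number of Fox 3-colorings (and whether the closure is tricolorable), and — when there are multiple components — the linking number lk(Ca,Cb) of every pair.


V = x^-8 - 2x^-7 + x^-6 - 2x^-5 + 2x^-4 + x^-2
<D> = -A^-13 - 2A^-5 + 2A^-1 - A^3 + 2A^7 - A^11 (w = -7)
1 component over 11 crossings, w = -7
27 Fox colorings among 3^11, |V(-1)| = 9: tricolorable
why: |V(-1)| = 9: so tricolorable, since 3 divides 9


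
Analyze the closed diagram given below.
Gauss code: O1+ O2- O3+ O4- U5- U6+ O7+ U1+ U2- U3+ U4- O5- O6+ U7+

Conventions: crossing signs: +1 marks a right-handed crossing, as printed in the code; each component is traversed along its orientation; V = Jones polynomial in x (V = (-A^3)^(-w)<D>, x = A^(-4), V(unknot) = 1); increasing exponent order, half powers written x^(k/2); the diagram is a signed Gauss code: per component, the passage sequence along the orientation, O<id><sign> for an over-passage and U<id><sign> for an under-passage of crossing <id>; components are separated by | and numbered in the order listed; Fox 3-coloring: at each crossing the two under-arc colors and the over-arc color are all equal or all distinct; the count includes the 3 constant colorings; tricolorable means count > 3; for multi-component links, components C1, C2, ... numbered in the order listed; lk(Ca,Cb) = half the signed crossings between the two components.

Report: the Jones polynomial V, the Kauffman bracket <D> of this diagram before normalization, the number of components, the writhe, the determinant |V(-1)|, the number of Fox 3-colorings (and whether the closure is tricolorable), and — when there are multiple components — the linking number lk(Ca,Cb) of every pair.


Jones polynomial: V(x) = 1
<D> = -A^3; writhe +1
components 1, writhe +1 (7 crossings)
3-colorings: 3 of 3^7, det 1 — not tricolorable
note: |V(-1)| = 1: so not tricolorable, since 3 does not divide 1


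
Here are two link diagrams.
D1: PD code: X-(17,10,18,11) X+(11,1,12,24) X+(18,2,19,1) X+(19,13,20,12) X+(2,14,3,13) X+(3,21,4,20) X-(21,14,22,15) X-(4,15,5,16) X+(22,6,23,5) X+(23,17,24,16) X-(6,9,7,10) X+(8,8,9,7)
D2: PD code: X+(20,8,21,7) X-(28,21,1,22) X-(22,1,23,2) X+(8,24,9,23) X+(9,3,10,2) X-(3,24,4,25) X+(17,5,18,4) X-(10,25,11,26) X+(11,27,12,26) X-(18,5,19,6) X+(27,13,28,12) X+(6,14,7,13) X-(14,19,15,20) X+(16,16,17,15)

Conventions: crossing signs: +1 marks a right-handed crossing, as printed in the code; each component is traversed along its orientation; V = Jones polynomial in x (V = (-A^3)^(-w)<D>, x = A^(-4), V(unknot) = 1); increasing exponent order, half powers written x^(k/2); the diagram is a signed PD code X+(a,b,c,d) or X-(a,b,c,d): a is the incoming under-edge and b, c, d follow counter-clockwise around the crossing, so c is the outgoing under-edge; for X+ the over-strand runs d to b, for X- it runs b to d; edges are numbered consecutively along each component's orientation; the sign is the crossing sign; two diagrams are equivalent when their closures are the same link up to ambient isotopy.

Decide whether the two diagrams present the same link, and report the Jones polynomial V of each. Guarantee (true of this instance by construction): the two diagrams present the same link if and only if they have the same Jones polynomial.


equivalent: no
V(D1) = x - x^2 + 2x^3 - x^4 + x^5 - x^6  (w +4, c 12, <D> = -A^-12 + A^-8 - A^-4 + 2 - A^4 + A^8)
D2 (bracket -A^-14 + A^-10 - A^-6 + 2A^-2 - A^2 + 2A^6 - A^10; 14 crossings at w = +2): V = -x^-1 + 2 - x + 2x^2 - x^3 + x^4 - x^5
why: comparing 2 Jones polynomials yields 2 groups


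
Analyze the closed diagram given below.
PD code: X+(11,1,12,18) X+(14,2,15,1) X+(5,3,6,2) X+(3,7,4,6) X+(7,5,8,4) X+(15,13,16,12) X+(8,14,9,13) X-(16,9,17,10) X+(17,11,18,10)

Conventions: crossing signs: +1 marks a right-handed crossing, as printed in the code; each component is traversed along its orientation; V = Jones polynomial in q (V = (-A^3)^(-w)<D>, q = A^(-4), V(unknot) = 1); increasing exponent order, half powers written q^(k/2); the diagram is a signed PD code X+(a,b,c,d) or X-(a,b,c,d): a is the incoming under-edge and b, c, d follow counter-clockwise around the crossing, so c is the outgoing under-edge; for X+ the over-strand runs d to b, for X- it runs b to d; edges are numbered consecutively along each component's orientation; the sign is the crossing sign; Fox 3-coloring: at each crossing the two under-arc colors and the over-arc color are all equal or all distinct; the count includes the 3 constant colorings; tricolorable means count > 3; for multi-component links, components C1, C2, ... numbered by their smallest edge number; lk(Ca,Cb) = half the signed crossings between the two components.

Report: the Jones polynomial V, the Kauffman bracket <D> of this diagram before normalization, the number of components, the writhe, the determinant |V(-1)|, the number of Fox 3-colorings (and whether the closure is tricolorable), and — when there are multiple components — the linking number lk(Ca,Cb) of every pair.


Jones polynomial: V(q) = q^2 + 2q^4 - 2q^5 + q^6 - 2q^7 + q^8
<D> = -A^-11 + 2A^-7 - A^-3 + 2A - 2A^5 - A^13; writhe +7
components 1, writhe +7 (9 crossings)
3-colorings: 27 of 3^9, det 9 — tricolorable
note: |V(-1)| = 9: so tricolorable, since 3 divides 9


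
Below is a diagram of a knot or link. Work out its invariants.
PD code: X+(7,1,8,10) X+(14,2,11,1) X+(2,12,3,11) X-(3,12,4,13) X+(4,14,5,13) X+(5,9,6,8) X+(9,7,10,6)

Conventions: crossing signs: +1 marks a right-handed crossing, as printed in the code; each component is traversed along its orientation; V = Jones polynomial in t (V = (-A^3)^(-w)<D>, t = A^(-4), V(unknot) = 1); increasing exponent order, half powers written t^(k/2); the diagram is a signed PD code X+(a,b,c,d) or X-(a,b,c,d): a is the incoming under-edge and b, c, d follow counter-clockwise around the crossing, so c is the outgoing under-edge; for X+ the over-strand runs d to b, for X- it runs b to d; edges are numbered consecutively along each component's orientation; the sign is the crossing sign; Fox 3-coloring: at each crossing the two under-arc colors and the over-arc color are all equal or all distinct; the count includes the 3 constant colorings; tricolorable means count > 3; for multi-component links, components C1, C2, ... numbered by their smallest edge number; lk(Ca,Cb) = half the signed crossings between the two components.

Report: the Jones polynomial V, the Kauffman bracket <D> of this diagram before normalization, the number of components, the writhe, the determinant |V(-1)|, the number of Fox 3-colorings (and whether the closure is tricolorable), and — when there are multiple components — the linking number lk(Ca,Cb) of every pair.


V = -t^(3/2) - 2t^(7/2) + t^(9/2) - t^(11/2) + t^(13/2)
<D> = -A^-11 + A^-7 - A^-3 + 2A + A^9 (w = +5)
2 components over 7 crossings, w = +5
lk(C1,C2): +1
9 Fox colorings among 3^7, |V(-1)| = 6: tricolorable
why: |V(-1)| = 6: so tricolorable, since 3 divides 6


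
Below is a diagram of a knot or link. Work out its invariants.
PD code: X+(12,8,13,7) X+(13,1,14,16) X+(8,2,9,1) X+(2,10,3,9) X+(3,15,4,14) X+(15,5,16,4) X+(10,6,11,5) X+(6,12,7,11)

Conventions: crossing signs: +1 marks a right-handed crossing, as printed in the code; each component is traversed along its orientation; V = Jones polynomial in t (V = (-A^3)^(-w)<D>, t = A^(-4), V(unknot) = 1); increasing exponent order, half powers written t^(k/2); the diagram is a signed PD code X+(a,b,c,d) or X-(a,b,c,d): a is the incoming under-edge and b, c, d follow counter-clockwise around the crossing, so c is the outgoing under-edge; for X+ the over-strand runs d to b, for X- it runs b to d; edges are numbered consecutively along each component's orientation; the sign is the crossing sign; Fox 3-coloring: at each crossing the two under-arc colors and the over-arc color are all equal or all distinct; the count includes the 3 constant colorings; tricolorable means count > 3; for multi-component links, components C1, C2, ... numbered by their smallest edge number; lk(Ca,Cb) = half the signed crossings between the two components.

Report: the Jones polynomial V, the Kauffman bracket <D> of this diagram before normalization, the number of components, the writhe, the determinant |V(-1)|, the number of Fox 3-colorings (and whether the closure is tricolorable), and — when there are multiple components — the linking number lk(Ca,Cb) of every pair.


V = t^3 + t^5 - t^8
<D> = -A^-8 + A^4 + A^12 (w = +8)
1 component over 8 crossings, w = +8
9 Fox colorings among 3^8, |V(-1)| = 3: tricolorable
why: w = +8 shifts under R1 moves; the (-A^3)^(-8) factor cancels that in V


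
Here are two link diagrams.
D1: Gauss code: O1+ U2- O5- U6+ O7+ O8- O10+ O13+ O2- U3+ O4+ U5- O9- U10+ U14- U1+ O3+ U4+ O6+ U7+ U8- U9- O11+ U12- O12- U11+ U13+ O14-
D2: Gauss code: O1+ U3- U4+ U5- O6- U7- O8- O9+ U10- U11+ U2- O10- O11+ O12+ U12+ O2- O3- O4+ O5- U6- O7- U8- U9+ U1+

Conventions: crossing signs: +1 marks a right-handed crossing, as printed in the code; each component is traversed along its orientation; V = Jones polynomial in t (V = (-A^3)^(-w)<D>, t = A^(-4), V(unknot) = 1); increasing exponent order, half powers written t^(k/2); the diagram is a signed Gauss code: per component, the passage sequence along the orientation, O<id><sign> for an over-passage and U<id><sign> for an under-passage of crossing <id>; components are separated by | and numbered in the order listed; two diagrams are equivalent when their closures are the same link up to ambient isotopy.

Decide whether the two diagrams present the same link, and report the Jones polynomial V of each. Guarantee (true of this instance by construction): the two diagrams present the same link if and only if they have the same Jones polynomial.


same link: no
V(D1) = t^-1 - 1 + 2t - 2t^2 + 2t^3 - 2t^4 + t^5  [14 crossings, <D> = A^-14 - 2A^-10 + 2A^-6 - 2A^-2 + 2A^2 - A^6 + A^10, w = +2]
D2 (bracket A^-2 + A^6 - A^10; 12 crossings at w = -2): V = -t^-4 + t^-3 + t^-1
note: comparing 2 Jones polynomials yields 2 groups


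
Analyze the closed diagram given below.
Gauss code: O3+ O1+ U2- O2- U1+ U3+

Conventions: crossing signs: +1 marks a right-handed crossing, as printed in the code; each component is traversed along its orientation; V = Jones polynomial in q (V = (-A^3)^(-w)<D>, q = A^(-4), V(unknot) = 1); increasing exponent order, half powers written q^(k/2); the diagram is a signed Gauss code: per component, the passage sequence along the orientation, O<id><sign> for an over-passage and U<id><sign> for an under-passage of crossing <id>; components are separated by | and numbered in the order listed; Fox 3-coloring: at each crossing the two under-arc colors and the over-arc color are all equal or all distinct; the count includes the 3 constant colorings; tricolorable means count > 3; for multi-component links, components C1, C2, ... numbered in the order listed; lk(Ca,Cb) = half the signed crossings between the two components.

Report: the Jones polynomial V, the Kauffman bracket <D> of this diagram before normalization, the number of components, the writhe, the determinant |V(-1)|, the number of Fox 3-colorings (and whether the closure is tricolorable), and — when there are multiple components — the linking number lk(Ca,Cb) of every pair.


V = 1
<D> = -A^3 (w = +1)
1 component over 3 crossings, w = +1
3 Fox colorings among 3^3, |V(-1)| = 1: not tricolorable
why: det 1 = |V(-1)|; not divisible by 3, so not tricolorable


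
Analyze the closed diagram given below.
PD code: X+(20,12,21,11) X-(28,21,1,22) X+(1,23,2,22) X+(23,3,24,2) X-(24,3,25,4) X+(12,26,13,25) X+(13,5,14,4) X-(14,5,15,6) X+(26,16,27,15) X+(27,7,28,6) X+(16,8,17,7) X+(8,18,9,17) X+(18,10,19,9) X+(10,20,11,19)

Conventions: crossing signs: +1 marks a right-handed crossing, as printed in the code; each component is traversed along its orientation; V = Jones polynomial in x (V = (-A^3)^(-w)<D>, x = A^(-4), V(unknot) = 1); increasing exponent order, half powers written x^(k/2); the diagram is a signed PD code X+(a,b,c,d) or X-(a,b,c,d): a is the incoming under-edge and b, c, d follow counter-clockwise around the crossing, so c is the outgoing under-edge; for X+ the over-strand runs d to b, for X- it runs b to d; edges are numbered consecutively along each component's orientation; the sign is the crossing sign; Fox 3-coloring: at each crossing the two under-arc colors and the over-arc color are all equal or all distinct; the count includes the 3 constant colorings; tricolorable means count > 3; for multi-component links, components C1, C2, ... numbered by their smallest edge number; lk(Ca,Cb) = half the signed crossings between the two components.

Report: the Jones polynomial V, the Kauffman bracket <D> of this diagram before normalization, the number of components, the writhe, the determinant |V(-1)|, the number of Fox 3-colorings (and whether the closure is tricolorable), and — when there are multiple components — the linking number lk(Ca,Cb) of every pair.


V(x) = x^3 + x^5 - x^6 + x^7 - x^8 + x^9 - x^10
bracket: -A^-16 + A^-12 - A^-8 + A^-4 - 1 + A^4 + A^12, w = +8
1 component, writhe +8, over 14 crossings
det 7, colorings 3 of 3^14 — not tricolorable
observation: the span of V is 7, forcing >= 7 crossings in any diagram


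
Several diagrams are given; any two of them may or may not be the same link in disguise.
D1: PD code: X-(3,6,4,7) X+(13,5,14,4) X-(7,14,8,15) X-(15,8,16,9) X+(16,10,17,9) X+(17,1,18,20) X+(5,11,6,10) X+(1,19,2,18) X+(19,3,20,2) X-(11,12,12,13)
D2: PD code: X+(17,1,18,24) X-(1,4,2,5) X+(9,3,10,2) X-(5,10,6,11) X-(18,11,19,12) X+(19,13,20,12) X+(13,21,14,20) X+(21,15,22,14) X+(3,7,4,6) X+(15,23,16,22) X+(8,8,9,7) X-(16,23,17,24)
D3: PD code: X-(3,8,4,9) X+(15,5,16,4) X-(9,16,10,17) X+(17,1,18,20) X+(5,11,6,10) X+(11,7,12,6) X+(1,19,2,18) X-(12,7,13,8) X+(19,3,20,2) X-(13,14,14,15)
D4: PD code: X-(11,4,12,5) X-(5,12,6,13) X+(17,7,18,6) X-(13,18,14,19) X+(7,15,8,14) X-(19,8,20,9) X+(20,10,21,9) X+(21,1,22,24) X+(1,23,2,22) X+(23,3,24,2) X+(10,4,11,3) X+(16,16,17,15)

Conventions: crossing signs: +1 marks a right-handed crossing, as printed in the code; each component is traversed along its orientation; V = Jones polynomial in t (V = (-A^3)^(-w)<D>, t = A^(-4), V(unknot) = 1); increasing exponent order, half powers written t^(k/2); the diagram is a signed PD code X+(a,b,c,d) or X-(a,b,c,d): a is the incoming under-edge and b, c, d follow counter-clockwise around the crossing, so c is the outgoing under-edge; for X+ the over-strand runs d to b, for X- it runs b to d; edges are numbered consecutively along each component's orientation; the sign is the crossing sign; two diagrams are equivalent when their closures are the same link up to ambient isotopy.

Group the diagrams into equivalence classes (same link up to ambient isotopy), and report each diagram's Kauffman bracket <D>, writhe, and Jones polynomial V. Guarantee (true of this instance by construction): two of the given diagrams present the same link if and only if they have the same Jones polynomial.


grouping into links: {D1, D2, D3, D4}
V(D1) = t^-1 - 1 + 2t - 3t^2 + 3t^3 - 2t^4 + 2t^5 - t^6  (w +2, c 10, <D> = -A^-18 + 2A^-14 - 2A^-10 + 3A^-6 - 3A^-2 + 2A^2 - A^6 + A^10)
D2 (bracket -A^-12 + 2A^-8 - 2A^-4 + 3 - 3A^4 + 2A^8 - A^12 + A^16; 12 crossings at w = +4): V = t^-1 - 1 + 2t - 3t^2 + 3t^3 - 2t^4 + 2t^5 - t^6
D3 (bracket -A^-18 + 2A^-14 - 2A^-10 + 3A^-6 - 3A^-2 + 2A^2 - A^6 + A^10; 10 crossings at w = +2): V = t^-1 - 1 + 2t - 3t^2 + 3t^3 - 2t^4 + 2t^5 - t^6
D4 (bracket -A^-12 + 2A^-8 - 2A^-4 + 3 - 3A^4 + 2A^8 - A^12 + A^16; 12 crossings at w = +4): V = t^-1 - 1 + 2t - 3t^2 + 3t^3 - 2t^4 + 2t^5 - t^6
key observation: all 4 diagrams share one V(t), hence one class


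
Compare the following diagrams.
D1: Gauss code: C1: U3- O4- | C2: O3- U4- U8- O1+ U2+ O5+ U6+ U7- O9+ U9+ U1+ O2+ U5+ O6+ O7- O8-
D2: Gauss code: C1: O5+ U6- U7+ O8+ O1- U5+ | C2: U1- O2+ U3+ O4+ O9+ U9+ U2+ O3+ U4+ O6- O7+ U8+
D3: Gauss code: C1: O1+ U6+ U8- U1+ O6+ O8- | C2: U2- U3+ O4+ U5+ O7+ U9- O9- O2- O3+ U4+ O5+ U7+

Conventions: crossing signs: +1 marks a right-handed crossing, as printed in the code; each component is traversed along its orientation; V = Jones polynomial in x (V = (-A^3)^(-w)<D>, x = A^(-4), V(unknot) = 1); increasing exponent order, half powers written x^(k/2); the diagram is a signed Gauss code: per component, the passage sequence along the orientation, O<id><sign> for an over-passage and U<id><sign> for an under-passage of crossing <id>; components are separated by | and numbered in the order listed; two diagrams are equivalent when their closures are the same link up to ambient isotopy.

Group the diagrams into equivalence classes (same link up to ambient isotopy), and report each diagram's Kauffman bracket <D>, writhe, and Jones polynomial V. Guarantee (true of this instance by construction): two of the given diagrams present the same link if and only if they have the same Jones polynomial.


classes: {D1} | {D2, D3}
V(D1) = -x^(-3/2) - 2x^(1/2) + x^(3/2) - x^(5/2) + x^(7/2)  [9 crossings, <D> = -A^-11 + A^-7 - A^-3 + 2A + A^9, w = +1]
V(D2) = -x^(1/2) - x^(3/2) - x^(5/2) + x^(9/2)  (w +5, c 9, <D> = -A^-3 + A^5 + A^9 + A^13)
D3 (bracket -A^-9 + A^-1 + A^3 + A^7; 9 crossings at w = +3): V = -x^(1/2) - x^(3/2) - x^(5/2) + x^(9/2)
note: 2 classes among 3 diagrams; unequal V(x) rules out equality


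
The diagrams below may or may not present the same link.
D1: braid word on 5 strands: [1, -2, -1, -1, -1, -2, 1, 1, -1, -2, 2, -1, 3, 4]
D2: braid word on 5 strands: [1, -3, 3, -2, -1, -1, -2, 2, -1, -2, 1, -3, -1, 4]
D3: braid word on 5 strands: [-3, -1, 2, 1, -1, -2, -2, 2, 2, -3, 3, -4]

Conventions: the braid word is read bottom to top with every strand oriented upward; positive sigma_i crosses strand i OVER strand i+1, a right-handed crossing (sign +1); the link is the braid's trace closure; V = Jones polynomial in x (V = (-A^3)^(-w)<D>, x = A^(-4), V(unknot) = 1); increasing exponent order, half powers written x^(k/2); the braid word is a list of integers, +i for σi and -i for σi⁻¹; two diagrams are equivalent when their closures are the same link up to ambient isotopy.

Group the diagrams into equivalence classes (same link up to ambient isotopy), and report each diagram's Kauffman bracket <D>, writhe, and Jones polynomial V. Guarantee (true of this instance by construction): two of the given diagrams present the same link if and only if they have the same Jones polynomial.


grouping into links: {D1, D2} | {D3}
V(D1) = -x^-6 + x^-5 - x^-4 + 2x^-3 - x^-2 + x^-1  (w -2, c 14, <D> = A^-2 - A^2 + 2A^6 - A^10 + A^14 - A^18)
V(D2) = -x^-6 + x^-5 - x^-4 + 2x^-3 - x^-2 + x^-1  [14 crossings, <D> = A^-8 - A^-4 + 2 - A^4 + A^8 - A^12, w = -4]
V(D3) = 1  (w -2, c 12, <D> = A^-6)
key observation: comparing 3 Jones polynomials yields 2 groups


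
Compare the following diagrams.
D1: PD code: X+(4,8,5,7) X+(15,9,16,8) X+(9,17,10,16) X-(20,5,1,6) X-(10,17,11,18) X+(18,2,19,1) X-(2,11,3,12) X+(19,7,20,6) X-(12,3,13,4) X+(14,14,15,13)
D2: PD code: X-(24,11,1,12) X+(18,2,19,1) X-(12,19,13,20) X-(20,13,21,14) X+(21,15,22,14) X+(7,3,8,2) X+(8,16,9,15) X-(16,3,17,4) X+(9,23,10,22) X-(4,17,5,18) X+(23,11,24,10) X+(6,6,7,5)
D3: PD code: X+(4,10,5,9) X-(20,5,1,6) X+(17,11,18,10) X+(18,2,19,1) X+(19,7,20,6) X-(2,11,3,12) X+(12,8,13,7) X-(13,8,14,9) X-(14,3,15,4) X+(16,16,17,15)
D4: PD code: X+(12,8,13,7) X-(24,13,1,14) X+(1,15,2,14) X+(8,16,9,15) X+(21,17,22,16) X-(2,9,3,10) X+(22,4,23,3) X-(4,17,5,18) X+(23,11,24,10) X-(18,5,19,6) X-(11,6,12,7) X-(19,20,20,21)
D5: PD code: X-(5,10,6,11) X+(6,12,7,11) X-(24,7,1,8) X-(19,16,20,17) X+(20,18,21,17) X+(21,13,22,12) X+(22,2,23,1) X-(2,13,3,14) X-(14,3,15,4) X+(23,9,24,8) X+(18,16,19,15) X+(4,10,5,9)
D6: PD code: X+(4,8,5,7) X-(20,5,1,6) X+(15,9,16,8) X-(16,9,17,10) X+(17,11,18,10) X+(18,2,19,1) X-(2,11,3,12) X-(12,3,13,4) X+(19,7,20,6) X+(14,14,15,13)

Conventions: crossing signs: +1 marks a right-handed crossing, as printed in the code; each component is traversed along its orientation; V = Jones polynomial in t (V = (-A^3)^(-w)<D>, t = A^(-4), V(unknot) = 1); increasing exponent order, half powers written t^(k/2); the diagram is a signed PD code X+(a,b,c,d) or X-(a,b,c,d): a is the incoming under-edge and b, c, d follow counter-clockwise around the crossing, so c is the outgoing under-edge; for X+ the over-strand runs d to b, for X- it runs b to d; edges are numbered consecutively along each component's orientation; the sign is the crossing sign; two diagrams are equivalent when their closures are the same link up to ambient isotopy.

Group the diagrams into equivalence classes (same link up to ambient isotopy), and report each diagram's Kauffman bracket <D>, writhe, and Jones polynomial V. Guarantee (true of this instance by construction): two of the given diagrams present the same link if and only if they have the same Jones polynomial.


equivalence classes: {D1, D2, D3, D4, D5, D6}
D1 (bracket A^6; 10 crossings at w = +2): V = 1
V(D2) = 1  [12 crossings, <D> = A^6, w = +2]
D3 (bracket A^6; 10 crossings at w = +2): V = 1
V(D4) = 1  (w 0, c 12, <D> = 1)
V(D5) = 1  [12 crossings, <D> = A^6, w = +2]
D6 (bracket A^6; 10 crossings at w = +2): V = 1
key observation: all 6 diagrams share one V(t), hence one class
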